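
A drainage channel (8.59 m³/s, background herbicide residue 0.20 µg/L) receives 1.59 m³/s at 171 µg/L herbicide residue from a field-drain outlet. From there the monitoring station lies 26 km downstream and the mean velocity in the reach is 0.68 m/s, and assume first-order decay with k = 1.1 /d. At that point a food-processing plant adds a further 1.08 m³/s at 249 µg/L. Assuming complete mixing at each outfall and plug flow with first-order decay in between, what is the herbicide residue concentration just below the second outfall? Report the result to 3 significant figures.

38.8 µg/L

Conservation of mass: C = (8.590·0.2000 + 1.590·171.0) / 10.18 = 273.6/10.18 = 26.88 µg/L; combined flow 10.18 m³/s.
Travel time t = 26·1000 / 0.68 = 38240 s = 10.62 h.
Decay over the reach: 26.88·exp(−kt) = 26.88·0.6146 = 16.52 µg/L.
Second outfall: C = (10.18·16.52 + 1.080·249.0)/11.26 = 38.82 µg/L.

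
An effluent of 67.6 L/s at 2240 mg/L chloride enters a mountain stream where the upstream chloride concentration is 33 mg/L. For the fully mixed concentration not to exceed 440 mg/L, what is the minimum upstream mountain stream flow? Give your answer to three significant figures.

Set C_mix = 440: (Q·33.00 + 67.60·2240) / (Q + 67.60) = 440
→ Q = 67.60·(2240 − 440)/(440 − 33.00) = 299.0 L/s.

299 L/s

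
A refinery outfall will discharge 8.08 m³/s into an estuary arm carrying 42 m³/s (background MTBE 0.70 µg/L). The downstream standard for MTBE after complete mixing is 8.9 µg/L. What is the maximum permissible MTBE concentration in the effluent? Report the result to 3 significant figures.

51.5 µg/L

At the limit, (Qr·Cr + Qe·Cₑ)/(Qr + Qe) = 8.9:
Cₑ = (50.08·8.9 − 42.00·0.7000) / 8.080 = 51.52 µg/L.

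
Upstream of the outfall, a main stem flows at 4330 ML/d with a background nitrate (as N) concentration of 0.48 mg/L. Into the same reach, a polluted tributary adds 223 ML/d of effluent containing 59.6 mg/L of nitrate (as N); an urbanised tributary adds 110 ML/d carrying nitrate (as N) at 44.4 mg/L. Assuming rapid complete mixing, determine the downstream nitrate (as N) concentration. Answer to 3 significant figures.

After mixing, C = (4330·0.4800 + 223.0·59.60 + 110.0·44.40) / 4663 = 20250/4663 = 4.343 mg/L.

4.34 mg/L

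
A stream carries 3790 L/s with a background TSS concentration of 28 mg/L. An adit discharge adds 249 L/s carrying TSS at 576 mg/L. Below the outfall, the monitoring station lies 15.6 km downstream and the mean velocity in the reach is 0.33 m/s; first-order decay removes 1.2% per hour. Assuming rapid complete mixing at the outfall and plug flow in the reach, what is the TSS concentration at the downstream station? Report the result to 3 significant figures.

Flow-weighted average: C = (3790·28.00 + 249.0·576.0) / 4039 = 249500/4039 = 61.78 mg/L.
Travel time t = 15.6·1000 / 0.33 = 47270 s = 13.13 h.
1.2%/h lost → k = −ln(1 − 0.012) = 0.01207 h⁻¹.
After decay, C = 61.78 × e^(−kt) = 61.78 × 0.8534 = 52.73 mg/L.

52.7 mg/L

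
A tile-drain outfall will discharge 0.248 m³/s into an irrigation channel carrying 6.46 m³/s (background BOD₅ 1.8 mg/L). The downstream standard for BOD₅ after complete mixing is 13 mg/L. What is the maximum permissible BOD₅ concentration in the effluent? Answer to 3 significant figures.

At the limit, (Qr·Cr + Qe·Cₑ)/(Qr + Qe) = 13:
Cₑ = (6.708·13 − 6.460·1.800) / 0.2480 = 304.7 mg/L.

305 mg/L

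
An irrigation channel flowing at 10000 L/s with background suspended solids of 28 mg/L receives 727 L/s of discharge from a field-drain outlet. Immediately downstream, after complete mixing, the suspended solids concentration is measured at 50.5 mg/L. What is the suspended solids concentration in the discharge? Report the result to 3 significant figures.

360 mg/L

Mass balance: 10000·28.00 + 727.0·Cₑ = 10730·50.50
→ Cₑ = (10730·50.50 − 10000·28.00) / 727.0 = 360.0 mg/L.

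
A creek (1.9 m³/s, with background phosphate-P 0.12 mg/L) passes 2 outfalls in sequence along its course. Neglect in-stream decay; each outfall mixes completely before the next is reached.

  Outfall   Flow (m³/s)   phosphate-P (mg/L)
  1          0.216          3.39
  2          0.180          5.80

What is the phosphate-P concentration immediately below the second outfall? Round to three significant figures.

Below outfall 1: Q → 2.116 m³/s, C = (1.900·0.1200 + 0.2160·3.390)/2.116 = 0.4538 mg/L.
Below outfall 2: Q → 2.296 m³/s, C = (2.116·0.4538 + 0.1800·5.800)/2.296 = 0.8729 mg/L.

0.873 mg/L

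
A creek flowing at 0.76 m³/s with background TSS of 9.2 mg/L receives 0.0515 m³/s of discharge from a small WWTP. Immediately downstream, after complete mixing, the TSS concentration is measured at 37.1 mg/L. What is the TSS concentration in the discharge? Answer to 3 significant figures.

Mass balance: 0.7600·9.200 + 0.05150·Cₑ = 0.8115·37.10
→ Cₑ = (0.8115·37.10 − 0.7600·9.200) / 0.05150 = 448.8 mg/L.

449 mg/L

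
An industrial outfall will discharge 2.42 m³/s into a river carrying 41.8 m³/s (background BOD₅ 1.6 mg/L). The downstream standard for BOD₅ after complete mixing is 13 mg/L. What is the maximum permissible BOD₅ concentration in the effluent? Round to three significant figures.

210 mg/L

At the limit, (Qr·Cr + Qe·Cₑ)/(Qr + Qe) = 13:
Cₑ = (44.22·13 − 41.80·1.600) / 2.420 = 209.9 mg/L.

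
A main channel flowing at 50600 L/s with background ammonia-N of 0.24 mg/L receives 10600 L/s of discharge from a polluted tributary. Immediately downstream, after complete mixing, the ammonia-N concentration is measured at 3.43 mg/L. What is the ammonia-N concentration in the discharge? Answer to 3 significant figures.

Mass balance: 50600·0.2400 + 10600·Cₑ = 61200·3.430
→ Cₑ = (61200·3.430 − 50600·0.2400) / 10600 = 18.66 mg/L.

18.7 mg/L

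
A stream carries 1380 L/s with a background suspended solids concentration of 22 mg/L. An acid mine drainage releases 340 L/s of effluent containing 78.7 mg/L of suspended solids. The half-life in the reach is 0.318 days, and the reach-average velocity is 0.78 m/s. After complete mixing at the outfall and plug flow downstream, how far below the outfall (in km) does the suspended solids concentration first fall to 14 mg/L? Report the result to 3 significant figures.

26.7 km

Mixed concentration C = ΣQC/ΣQ = (1380·22.00 + 340.0·78.70) / 1720 = 57120/1720 = 33.21 mg/L.
Half-life 0.318 d → k = ln 2 / 0.318 = 2.180 d⁻¹.
Set 33.21·exp(−k·t) = 14 → t = ln(33.21/14)/k = 34240 s = 9.510 h.
Distance = v·t = 0.78·34240 = 26700 m = 26.70 km.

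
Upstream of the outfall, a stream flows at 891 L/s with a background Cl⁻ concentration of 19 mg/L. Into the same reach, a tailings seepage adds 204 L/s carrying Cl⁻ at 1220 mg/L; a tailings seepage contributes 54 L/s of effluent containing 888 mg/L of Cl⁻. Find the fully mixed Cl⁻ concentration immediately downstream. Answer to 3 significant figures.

Conservation of mass: C = (891.0·19.00 + 204.0·1220 + 54.00·888.0) / 1149 = 313800/1149 = 273.1 mg/L.

273 mg/L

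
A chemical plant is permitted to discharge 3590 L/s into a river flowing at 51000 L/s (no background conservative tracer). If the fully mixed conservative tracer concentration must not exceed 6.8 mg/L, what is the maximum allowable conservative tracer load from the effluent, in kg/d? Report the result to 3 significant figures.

32100 kg/d

Mass balance at the limit: 51000·0 + 3590·Cₑ = 54590·6.8 → Cₑ = 103.4 mg/L.
3590 L/s = 3.590 m³/s. Load = 3.590 m³/s × 103.4 g/m³ × 86 400 s/d = 32070 kg/d.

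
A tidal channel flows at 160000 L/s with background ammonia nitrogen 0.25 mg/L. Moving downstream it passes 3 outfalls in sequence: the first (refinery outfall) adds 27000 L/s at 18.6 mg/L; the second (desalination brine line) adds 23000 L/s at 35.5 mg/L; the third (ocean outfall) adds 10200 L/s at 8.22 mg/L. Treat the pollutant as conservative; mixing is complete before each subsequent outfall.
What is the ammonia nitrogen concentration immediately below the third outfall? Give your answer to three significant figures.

Below outfall 1: Q → 187000 L/s, C = (160000·0.2500 + 27000·18.60)/187000 = 2.899 mg/L.
Below outfall 2: Q → 210000 L/s, C = (187000·2.899 + 23000·35.50)/210000 = 6.470 mg/L.
Below outfall 3: Q → 220200 L/s, C = (210000·6.470 + 10200·8.220)/220200 = 6.551 mg/L.

6.55 mg/L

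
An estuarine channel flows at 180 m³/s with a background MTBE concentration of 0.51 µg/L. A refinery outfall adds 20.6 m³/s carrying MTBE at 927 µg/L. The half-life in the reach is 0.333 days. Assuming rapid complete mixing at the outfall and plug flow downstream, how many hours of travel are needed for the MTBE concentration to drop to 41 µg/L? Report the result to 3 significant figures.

Mass balance: C = (180.0·0.5100 + 20.60·927.0) / 200.6 = 19190/200.6 = 95.65 µg/L.
Half-life 0.333 d → k = ln 2 / 0.333 = 2.082 d⁻¹.
95.65·exp(−k·t) = 41 → t = ln(95.65/41)/k = 35160 s = 9.768 h.

9.77 h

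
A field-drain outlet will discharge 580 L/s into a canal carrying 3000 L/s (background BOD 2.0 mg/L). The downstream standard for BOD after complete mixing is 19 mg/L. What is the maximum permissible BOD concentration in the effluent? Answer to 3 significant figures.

At the limit, (Qr·Cr + Qe·Cₑ)/(Qr + Qe) = 19:
Cₑ = (3580·19 − 3000·2.000) / 580.0 = 106.9 mg/L.

107 mg/L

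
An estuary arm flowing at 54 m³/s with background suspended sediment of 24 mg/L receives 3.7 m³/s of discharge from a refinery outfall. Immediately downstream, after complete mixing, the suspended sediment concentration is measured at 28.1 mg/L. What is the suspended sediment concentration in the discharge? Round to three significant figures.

87.9 mg/L

Mass balance: 54.00·24.00 + 3.700·Cₑ = 57.70·28.10
→ Cₑ = (57.70·28.10 − 54.00·24.00) / 3.700 = 87.94 mg/L.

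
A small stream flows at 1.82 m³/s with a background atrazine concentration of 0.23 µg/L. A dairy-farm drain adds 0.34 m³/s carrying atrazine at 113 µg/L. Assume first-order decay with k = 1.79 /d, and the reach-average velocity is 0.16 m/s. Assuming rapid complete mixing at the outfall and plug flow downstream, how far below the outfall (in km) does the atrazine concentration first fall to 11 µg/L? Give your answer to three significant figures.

3.80 km

Flow-weighted average: C = (1.820·0.2300 + 0.3400·113.0) / 2.160 = 38.84/2.160 = 17.98 µg/L.
Set 17.98·exp(−k·t) = 11 → t = ln(17.98/11)/k = 23720 s = 6.589 h.
Distance = v·t = 0.16·23720 = 3795 m = 3.795 km.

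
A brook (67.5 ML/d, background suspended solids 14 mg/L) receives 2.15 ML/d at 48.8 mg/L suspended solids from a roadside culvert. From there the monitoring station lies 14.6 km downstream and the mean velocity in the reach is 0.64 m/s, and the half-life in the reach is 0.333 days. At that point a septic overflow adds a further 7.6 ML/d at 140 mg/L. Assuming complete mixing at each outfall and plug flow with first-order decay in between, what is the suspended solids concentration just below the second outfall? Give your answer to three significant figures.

After mixing, C = (67.50·14.00 + 2.150·48.80) / 69.65 = 1050/69.65 = 15.07 mg/L; combined flow 69.65 ML/d.
Travel time t = 14.6·1000 / 0.64 = 22810 s = 6.337 h.
Half-life 0.333 d → k = ln 2 / 0.333 = 2.082 d⁻¹.
After decay, C = 15.07 × e^(−kt) = 15.07 × 0.5772 = 8.701 mg/L.
Second outfall: C = (69.65·8.701 + 7.600·140.0)/77.25 = 21.62 mg/L.

21.6 mg/L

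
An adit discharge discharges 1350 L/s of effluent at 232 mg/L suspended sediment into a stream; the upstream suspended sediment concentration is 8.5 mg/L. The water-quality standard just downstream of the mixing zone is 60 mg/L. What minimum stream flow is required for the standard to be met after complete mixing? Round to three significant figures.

4510 L/s

Set C_mix = 60: (Q·8.500 + 1350·232.0) / (Q + 1350) = 60
→ Q = 1350·(232.0 − 60)/(60 − 8.500) = 4509 L/s.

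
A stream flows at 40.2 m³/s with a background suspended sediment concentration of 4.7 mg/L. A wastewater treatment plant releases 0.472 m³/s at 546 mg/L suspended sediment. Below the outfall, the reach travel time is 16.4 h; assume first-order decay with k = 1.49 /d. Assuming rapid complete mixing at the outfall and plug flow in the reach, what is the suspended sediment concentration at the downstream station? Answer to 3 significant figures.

3.97 mg/L

After mixing, C = (40.20·4.700 + 0.4720·546.0) / 40.67 = 446.7/40.67 = 10.98 mg/L.
Decay over the reach: 10.98·exp(−kt) = 10.98·0.3613 = 3.967 mg/L.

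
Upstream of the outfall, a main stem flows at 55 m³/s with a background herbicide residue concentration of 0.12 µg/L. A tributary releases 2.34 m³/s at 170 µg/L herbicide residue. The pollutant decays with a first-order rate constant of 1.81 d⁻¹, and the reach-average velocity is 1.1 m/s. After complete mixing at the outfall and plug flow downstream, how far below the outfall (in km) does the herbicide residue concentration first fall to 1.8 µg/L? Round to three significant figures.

Flow-weighted average: C = (55.00·0.1200 + 2.340·170.0) / 57.34 = 404.4/57.34 = 7.053 µg/L.
Set 7.053·exp(−k·t) = 1.8 → t = ln(7.053/1.8)/k = 65190 s = 18.11 h.
Distance = v·t = 1.1·65190 = 71710 m = 71.71 km.

71.7 km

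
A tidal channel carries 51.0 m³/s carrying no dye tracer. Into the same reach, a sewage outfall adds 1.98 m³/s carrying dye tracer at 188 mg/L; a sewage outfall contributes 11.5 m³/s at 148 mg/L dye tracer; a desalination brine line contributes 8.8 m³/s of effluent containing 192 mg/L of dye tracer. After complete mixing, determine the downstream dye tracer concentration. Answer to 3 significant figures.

51.4 mg/L

Mass balance: C = (51.00·0 + 1.980·188.0 + 11.50·148.0 + 8.800·192.0) / 73.28 = 3764/73.28 = 51.36 mg/L.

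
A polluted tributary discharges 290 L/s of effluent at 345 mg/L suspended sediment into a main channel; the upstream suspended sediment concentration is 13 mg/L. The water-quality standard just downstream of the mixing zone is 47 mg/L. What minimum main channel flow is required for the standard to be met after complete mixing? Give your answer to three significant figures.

2540 L/s

Set C_mix = 47: (Q·13.00 + 290.0·345.0) / (Q + 290.0) = 47
→ Q = 290.0·(345.0 − 47)/(47 − 13.00) = 2542 L/s.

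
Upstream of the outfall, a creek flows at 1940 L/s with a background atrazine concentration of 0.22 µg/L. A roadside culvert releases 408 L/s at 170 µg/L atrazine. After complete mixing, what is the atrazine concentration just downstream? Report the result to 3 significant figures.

29.7 µg/L

Flow-weighted average: C = (1940·0.2200 + 408.0·170.0) / 2348 = 69790/2348 = 29.72 µg/L.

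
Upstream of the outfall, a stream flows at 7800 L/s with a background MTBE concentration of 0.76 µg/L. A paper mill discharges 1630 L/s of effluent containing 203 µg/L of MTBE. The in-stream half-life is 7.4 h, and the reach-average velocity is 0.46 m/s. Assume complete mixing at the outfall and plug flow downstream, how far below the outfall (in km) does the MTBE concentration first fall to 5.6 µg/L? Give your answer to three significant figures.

32.8 km

Conservation of mass: C = (7800·0.7600 + 1630·203.0) / 9430 = 336800/9430 = 35.72 µg/L.
Half-life 7.4 h → k = ln 2 / 7.4 = 0.09367 h⁻¹ = 2.248 d⁻¹.
Set 35.72·exp(−k·t) = 5.6 → t = ln(35.72/5.6)/k = 71210 s = 19.78 h.
Distance = v·t = 0.46·71210 = 32760 m = 32.76 km.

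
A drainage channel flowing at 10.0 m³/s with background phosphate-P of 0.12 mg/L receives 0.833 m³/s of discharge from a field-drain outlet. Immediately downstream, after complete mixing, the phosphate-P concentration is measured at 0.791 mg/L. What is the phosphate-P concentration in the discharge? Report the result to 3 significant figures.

8.85 mg/L

Mass balance: 10.00·0.1200 + 0.8330·Cₑ = 10.83·0.7910
→ Cₑ = (10.83·0.7910 − 10.00·0.1200) / 0.8330 = 8.846 mg/L.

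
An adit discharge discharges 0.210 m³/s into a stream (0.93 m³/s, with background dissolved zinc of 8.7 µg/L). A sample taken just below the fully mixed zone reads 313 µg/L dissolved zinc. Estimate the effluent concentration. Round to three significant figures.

1660 µg/L

Mass balance: 0.9300·8.700 + 0.2100·Cₑ = 1.140·313.0
→ Cₑ = (1.140·313.0 − 0.9300·8.700) / 0.2100 = 1661 µg/L.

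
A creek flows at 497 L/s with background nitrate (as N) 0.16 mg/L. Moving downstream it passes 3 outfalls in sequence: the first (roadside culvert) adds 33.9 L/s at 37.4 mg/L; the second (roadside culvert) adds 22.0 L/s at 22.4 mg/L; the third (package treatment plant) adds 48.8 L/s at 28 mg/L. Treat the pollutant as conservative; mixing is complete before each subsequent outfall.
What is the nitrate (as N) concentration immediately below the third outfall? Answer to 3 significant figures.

After outfall 1: Q = 497.0 + 33.90 = 530.9 L/s; C = (497.0·0.1600 + 33.90·37.40)/530.9 = 2.538 mg/L.
After outfall 2: Q = 530.9 + 22.00 = 552.9 L/s; C = (530.9·2.538 + 22.00·22.40)/552.9 = 3.328 mg/L.
After outfall 3: Q = 552.9 + 48.80 = 601.7 L/s; C = (552.9·3.328 + 48.80·28.00)/601.7 = 5.329 mg/L.

5.33 mg/L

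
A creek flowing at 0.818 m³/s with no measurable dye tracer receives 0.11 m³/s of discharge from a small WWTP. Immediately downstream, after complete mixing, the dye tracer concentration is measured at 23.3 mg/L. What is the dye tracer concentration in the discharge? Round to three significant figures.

197 mg/L

Mass balance: 0.8180·0 + 0.1100·Cₑ = 0.9280·23.30
→ Cₑ = (0.9280·23.30 − 0.8180·0) / 0.1100 = 196.6 mg/L.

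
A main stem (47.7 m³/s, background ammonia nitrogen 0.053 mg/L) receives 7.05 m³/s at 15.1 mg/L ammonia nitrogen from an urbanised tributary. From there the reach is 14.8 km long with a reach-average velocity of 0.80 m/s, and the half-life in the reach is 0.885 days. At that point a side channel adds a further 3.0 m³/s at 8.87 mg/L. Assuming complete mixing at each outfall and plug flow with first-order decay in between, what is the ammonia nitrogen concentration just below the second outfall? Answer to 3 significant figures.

Flow-weighted average: C = (47.70·0.05300 + 7.050·15.10) / 54.75 = 109.0/54.75 = 1.991 mg/L; combined flow 54.75 m³/s.
Travel time t = 14.8·1000 / 0.80 = 18500 s = 5.139 h.
Half-life 0.885 d → k = ln 2 / 0.885 = 0.7832 d⁻¹.
After decay, C = 1.991 × e^(−kt) = 1.991 × 0.8456 = 1.683 mg/L.
At the second outfall, C = (54.75·1.683 + 3.000·8.870) / (54.75 + 3.000) = 2.057 mg/L.

2.06 mg/L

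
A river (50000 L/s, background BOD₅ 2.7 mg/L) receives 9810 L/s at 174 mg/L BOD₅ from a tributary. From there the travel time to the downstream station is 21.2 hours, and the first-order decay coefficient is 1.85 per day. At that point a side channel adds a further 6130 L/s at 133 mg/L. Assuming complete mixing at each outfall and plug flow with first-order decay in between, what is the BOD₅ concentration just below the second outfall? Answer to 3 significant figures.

17.8 mg/L

Mixed concentration C = ΣQC/ΣQ = (50000·2.700 + 9810·174.0) / 59810 = 1842000/59810 = 30.80 mg/L; combined flow 59810 L/s.
Decay over the reach: 30.80·exp(−kt) = 30.80·0.1951 = 6.009 mg/L.
At the second outfall, C = (59810·6.009 + 6130·133.0) / (59810 + 6130) = 17.81 mg/L.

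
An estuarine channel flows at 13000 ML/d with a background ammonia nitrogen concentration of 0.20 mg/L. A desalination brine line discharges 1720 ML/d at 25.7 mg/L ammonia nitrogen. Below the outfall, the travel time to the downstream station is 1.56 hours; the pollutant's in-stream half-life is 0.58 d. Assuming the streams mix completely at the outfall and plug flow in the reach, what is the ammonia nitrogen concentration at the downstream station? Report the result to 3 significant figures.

Flow-weighted average: C = (13000·0.2000 + 1720·25.70) / 14720 = 46800/14720 = 3.180 mg/L.
Half-life 0.58 d → k = ln 2 / 0.58 = 1.195 d⁻¹.
Applying C = C₀e^(−kt): 3.180 × 0.9253 = 2.942 mg/L.

2.94 mg/L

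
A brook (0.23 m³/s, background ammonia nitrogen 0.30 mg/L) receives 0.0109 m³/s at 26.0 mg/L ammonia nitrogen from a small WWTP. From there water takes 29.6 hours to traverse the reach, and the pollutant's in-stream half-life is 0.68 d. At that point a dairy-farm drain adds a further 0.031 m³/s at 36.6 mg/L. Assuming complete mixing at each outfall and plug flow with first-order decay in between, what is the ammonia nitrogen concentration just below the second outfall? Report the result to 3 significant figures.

Mass balance: C = (0.2300·0.3000 + 0.01090·26.00) / 0.2409 = 0.3524/0.2409 = 1.463 mg/L; combined flow 0.2409 m³/s.
Half-life 0.68 d → k = ln 2 / 0.68 = 1.019 d⁻¹.
Applying C = C₀e^(−kt): 1.463 × 0.2845 = 0.4161 mg/L.
Second outfall: C = (0.2409·0.4161 + 0.03100·36.60)/0.2719 = 4.542 mg/L.

4.54 mg/L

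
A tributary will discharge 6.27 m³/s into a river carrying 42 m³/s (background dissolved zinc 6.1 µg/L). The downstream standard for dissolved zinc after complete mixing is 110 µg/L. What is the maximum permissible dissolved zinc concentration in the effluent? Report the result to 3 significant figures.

At the limit, (Qr·Cr + Qe·Cₑ)/(Qr + Qe) = 110:
Cₑ = (48.27·110 − 42.00·6.100) / 6.270 = 806.0 µg/L.

806 µg/L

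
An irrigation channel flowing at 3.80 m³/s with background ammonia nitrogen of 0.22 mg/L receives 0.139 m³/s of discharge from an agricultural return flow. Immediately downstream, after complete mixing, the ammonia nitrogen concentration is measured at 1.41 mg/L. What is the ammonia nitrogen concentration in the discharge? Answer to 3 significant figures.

33.9 mg/L

Mass balance: 3.800·0.2200 + 0.1390·Cₑ = 3.939·1.410
→ Cₑ = (3.939·1.410 − 3.800·0.2200) / 0.1390 = 33.94 mg/L.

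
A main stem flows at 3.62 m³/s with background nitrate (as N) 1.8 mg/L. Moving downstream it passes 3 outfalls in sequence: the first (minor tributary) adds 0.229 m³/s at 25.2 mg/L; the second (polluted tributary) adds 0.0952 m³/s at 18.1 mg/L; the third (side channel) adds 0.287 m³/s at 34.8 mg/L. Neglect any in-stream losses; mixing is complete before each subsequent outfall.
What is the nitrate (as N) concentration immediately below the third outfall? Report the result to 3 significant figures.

5.67 mg/L

Below outfall 1: Q → 3.849 m³/s, C = (3.620·1.800 + 0.2290·25.20)/3.849 = 3.192 mg/L.
Below outfall 2: Q → 3.944 m³/s, C = (3.849·3.192 + 0.09520·18.10)/3.944 = 3.552 mg/L.
Below outfall 3: Q → 4.231 m³/s, C = (3.944·3.552 + 0.2870·34.80)/4.231 = 5.672 mg/L.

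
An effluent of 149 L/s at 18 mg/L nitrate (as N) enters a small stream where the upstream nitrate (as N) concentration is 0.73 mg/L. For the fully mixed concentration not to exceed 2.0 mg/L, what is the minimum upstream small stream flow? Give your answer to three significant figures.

1880 L/s

Set C_mix = 2.0: (Q·0.7300 + 149.0·18.00) / (Q + 149.0) = 2.0
→ Q = 149.0·(18.00 − 2.0)/(2.0 − 0.7300) = 1877 L/s.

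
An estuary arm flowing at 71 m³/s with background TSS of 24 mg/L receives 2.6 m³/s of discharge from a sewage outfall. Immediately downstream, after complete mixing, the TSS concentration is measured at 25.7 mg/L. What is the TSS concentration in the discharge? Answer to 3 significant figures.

Mass balance: 71.00·24.00 + 2.600·Cₑ = 73.60·25.70
→ Cₑ = (73.60·25.70 − 71.00·24.00) / 2.600 = 72.12 mg/L.

72.1 mg/L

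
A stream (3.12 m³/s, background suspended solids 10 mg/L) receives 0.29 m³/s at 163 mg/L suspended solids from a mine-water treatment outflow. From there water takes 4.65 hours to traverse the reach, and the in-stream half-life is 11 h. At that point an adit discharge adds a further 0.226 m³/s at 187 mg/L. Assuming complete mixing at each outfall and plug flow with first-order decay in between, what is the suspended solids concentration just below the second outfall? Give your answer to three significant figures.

Mass balance: C = (3.120·10.00 + 0.2900·163.0) / 3.410 = 78.47/3.410 = 23.01 mg/L; combined flow 3.410 m³/s.
Half-life 11 h → k = ln 2 / 11 = 0.06301 h⁻¹ = 1.512 d⁻¹.
Applying C = C₀e^(−kt): 23.01 × 0.7460 = 17.17 mg/L.
Second outfall: C = (3.410·17.17 + 0.2260·187.0)/3.636 = 27.72 mg/L.

27.7 mg/L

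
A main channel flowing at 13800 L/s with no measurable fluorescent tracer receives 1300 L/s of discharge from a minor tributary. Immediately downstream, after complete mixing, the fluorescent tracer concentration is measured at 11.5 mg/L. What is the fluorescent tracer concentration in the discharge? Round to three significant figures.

Mass balance: 13800·0 + 1300·Cₑ = 15100·11.50
→ Cₑ = (15100·11.50 − 13800·0) / 1300 = 133.6 mg/L.

134 mg/L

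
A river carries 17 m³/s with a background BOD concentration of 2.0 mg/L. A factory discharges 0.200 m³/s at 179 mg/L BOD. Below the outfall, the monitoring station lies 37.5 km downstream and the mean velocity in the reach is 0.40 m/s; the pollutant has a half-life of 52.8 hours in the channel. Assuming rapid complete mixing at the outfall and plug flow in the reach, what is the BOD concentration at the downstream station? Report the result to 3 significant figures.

2.88 mg/L

Flow-weighted average: C = (17.00·2.000 + 0.2000·179.0) / 17.20 = 69.80/17.20 = 4.058 mg/L.
Travel time t = 37.5·1000 / 0.40 = 93750 s = 26.04 h.
Half-life 52.8 h → k = ln 2 / 52.8 = 0.01313 h⁻¹ = 0.3151 d⁻¹.
Applying C = C₀e^(−kt): 4.058 × 0.7104 = 2.883 mg/L.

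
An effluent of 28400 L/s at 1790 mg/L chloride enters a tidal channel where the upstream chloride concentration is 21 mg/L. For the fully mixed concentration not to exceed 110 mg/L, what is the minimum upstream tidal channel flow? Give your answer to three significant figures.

536000 L/s

Set C_mix = 110: (Q·21.00 + 28400·1790) / (Q + 28400) = 110
→ Q = 28400·(1790 − 110)/(110 − 21.00) = 536100 L/s.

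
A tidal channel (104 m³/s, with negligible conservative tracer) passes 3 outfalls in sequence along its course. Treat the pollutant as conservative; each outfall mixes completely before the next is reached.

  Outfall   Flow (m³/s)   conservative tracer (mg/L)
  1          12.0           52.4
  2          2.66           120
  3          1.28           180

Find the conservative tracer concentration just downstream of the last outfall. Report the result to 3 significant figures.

9.82 mg/L

Outfall 1: combined Q = 116.0 m³/s; C = (104.0·0 + 12.00·52.40)/116.0 = 5.421 mg/L.
Outfall 2: combined Q = 118.7 m³/s; C = (116.0·5.421 + 2.660·120.0)/118.7 = 7.989 mg/L.
Outfall 3: combined Q = 119.9 m³/s; C = (118.7·7.989 + 1.280·180.0)/119.9 = 9.825 mg/L.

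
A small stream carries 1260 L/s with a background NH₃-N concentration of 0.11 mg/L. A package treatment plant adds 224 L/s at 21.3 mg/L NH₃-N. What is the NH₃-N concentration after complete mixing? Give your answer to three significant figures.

Mixed concentration C = ΣQC/ΣQ = (1260·0.1100 + 224.0·21.30) / 1484 = 4910/1484 = 3.308 mg/L.

3.31 mg/L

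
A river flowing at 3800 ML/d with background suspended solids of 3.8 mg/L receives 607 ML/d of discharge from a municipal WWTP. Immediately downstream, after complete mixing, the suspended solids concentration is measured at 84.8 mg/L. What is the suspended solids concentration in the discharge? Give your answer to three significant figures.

592 mg/L

Mass balance: 3800·3.800 + 607.0·Cₑ = 4407·84.80
→ Cₑ = (4407·84.80 − 3800·3.800) / 607.0 = 591.9 mg/L.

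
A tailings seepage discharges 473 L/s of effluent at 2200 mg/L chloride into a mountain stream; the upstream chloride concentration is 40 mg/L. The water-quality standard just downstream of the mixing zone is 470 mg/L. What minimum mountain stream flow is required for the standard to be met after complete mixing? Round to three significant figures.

Set C_mix = 470: (Q·40.00 + 473.0·2200) / (Q + 473.0) = 470
→ Q = 473.0·(2200 − 470)/(470 − 40.00) = 1903 L/s.

1900 L/s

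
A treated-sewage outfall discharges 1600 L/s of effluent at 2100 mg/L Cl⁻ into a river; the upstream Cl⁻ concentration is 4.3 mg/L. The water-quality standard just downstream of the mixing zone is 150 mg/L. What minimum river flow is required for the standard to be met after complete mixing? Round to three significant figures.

Set C_mix = 150: (Q·4.300 + 1600·2100) / (Q + 1600) = 150
→ Q = 1600·(2100 − 150)/(150 − 4.300) = 21410 L/s.

21400 L/s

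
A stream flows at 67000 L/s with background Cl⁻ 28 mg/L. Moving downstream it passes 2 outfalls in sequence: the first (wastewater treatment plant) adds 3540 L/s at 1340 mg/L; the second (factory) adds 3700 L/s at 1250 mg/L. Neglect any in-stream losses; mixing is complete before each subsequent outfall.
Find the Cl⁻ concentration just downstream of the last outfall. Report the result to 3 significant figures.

151 mg/L

After outfall 1: Q = 67000 + 3540 = 70540 L/s; C = (67000·28.00 + 3540·1340)/70540 = 93.84 mg/L.
After outfall 2: Q = 70540 + 3700 = 74240 L/s; C = (70540·93.84 + 3700·1250)/74240 = 151.5 mg/L.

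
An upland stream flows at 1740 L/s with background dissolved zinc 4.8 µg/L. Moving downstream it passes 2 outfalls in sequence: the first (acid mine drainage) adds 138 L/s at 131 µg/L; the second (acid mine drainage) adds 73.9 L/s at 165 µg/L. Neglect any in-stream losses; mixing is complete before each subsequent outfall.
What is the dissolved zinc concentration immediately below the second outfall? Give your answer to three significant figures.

19.8 µg/L

After outfall 1: Q = 1740 + 138.0 = 1878 L/s; C = (1740·4.800 + 138.0·131.0)/1878 = 14.07 µg/L.
After outfall 2: Q = 1878 + 73.90 = 1952 L/s; C = (1878·14.07 + 73.90·165.0)/1952 = 19.79 µg/L.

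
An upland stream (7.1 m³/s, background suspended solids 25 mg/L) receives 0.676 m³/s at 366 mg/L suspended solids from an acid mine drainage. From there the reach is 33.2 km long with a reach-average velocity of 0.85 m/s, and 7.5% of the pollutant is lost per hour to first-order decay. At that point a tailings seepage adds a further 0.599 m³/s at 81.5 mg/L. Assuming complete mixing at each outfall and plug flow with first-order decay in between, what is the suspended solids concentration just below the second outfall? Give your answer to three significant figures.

After mixing, C = (7.100·25.00 + 0.6760·366.0) / 7.776 = 424.9/7.776 = 54.64 mg/L; combined flow 7.776 m³/s.
Travel time t = 33.2·1000 / 0.85 = 39060 s = 10.85 h.
7.5%/h lost → k = −ln(1 − 0.075) = 0.07796 h⁻¹.
After decay, C = 54.64 × e^(−kt) = 54.64 × 0.4292 = 23.45 mg/L.
At the second outfall, C = (7.776·23.45 + 0.5990·81.50) / (7.776 + 0.5990) = 27.60 mg/L.

27.6 mg/L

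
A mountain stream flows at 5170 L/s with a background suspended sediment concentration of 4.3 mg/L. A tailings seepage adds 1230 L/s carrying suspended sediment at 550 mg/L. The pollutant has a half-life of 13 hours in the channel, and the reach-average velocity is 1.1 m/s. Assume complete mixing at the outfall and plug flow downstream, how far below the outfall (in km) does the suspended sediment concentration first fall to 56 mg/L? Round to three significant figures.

Flow-weighted average: C = (5170·4.300 + 1230·550.0) / 6400 = 698700/6400 = 109.2 mg/L.
Half-life 13 h → k = ln 2 / 13 = 0.05332 h⁻¹ = 1.280 d⁻¹.
Set 109.2·exp(−k·t) = 56 → t = ln(109.2/56)/k = 45080 s = 12.52 h.
Distance = v·t = 1.1·45080 = 49580 m = 49.58 km.

49.6 km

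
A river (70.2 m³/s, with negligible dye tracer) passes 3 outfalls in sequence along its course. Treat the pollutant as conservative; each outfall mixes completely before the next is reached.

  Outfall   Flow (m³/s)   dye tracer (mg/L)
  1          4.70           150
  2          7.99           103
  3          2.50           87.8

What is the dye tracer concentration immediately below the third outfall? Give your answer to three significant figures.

After outfall 1: Q = 70.20 + 4.700 = 74.90 m³/s; C = (70.20·0 + 4.700·150.0)/74.90 = 9.413 mg/L.
After outfall 2: Q = 74.90 + 7.990 = 82.89 m³/s; C = (74.90·9.413 + 7.990·103.0)/82.89 = 18.43 mg/L.
After outfall 3: Q = 82.89 + 2.500 = 85.39 m³/s; C = (82.89·18.43 + 2.500·87.80)/85.39 = 20.46 mg/L.

20.5 mg/L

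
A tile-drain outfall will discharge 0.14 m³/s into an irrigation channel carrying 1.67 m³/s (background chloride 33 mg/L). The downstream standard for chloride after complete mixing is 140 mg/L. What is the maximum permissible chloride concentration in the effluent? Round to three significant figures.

1420 mg/L

At the limit, (Qr·Cr + Qe·Cₑ)/(Qr + Qe) = 140:
Cₑ = (1.810·140 − 1.670·33.00) / 0.1400 = 1416 mg/L.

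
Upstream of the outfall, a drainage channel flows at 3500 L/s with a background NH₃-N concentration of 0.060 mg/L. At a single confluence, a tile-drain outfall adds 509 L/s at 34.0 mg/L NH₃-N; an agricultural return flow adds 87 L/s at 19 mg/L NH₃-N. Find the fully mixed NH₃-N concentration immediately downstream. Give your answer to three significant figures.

4.68 mg/L

Flow-weighted average: C = (3500·0.06000 + 509.0·34.00 + 87.00·19.00) / 4096 = 19170/4096 = 4.680 mg/L.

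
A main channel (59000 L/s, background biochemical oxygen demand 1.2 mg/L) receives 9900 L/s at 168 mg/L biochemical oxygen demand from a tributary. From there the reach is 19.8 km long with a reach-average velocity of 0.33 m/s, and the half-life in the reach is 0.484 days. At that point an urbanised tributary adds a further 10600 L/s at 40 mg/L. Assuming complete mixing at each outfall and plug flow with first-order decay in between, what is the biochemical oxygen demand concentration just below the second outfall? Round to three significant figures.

Mixed concentration C = ΣQC/ΣQ = (59000·1.200 + 9900·168.0) / 68900 = 1734000/68900 = 25.17 mg/L; combined flow 68900 L/s.
Travel time t = 19.8·1000 / 0.33 = 60000 s = 16.67 h.
Half-life 0.484 d → k = ln 2 / 0.484 = 1.432 d⁻¹.
Decay over the reach: 25.17·exp(−kt) = 25.17·0.3699 = 9.309 mg/L.
Second outfall: C = (68900·9.309 + 10600·40.00)/79500 = 13.40 mg/L.

13.4 mg/L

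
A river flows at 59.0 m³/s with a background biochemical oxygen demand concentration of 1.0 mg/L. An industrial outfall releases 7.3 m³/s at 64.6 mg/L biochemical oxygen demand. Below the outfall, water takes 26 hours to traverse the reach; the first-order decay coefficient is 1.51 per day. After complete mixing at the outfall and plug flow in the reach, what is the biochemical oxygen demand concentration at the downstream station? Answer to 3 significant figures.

1.56 mg/L

Mixed concentration C = ΣQC/ΣQ = (59.00·1.000 + 7.300·64.60) / 66.30 = 530.6/66.30 = 8.003 mg/L.
After decay, C = 8.003 × e^(−kt) = 8.003 × 0.1948 = 1.559 mg/L.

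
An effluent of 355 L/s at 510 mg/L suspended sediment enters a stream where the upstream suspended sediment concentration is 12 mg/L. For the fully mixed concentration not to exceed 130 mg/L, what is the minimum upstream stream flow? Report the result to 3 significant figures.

1140 L/s

Set C_mix = 130: (Q·12.00 + 355.0·510.0) / (Q + 355.0) = 130
→ Q = 355.0·(510.0 − 130)/(130 − 12.00) = 1143 L/s.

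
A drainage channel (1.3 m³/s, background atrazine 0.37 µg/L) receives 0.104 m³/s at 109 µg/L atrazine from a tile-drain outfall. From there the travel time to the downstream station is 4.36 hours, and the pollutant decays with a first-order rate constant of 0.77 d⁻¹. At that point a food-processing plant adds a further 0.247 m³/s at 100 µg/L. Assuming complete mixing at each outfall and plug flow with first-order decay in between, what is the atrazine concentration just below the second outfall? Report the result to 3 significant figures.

Flow-weighted average: C = (1.300·0.3700 + 0.1040·109.0) / 1.404 = 11.82/1.404 = 8.417 µg/L; combined flow 1.404 m³/s.
Decay over the reach: 8.417·exp(−kt) = 8.417·0.8695 = 7.318 µg/L.
At the second outfall, C = (1.404·7.318 + 0.2470·100.0) / (1.404 + 0.2470) = 21.18 µg/L.

21.2 µg/L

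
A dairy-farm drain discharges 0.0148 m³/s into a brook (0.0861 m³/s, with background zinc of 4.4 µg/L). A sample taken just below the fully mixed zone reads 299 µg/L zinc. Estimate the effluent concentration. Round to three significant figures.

2010 µg/L

Mass balance: 0.08610·4.400 + 0.01480·Cₑ = 0.1009·299.0
→ Cₑ = (0.1009·299.0 − 0.08610·4.400) / 0.01480 = 2013 µg/L.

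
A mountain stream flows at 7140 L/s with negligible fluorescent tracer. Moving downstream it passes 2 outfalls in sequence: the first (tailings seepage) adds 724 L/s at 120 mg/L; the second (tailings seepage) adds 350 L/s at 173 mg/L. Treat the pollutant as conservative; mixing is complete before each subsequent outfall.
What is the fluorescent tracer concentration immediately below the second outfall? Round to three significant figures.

Below outfall 1: Q → 7864 L/s, C = (7140·0 + 724.0·120.0)/7864 = 11.05 mg/L.
Below outfall 2: Q → 8214 L/s, C = (7864·11.05 + 350.0·173.0)/8214 = 17.95 mg/L.

17.9 mg/L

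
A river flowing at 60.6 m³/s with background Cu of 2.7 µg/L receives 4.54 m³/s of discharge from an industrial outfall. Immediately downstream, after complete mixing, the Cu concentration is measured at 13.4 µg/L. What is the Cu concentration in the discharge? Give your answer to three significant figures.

156 µg/L

Mass balance: 60.60·2.700 + 4.540·Cₑ = 65.14·13.40
→ Cₑ = (65.14·13.40 − 60.60·2.700) / 4.540 = 156.2 µg/L.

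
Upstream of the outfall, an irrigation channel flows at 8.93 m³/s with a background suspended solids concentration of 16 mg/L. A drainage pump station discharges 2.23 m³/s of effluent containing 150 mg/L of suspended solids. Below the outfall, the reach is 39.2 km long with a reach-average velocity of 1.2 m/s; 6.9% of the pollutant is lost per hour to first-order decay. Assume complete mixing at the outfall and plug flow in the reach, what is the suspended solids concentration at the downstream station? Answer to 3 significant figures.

After mixing, C = (8.930·16.00 + 2.230·150.0) / 11.16 = 477.4/11.16 = 42.78 mg/L.
Travel time t = 39.2·1000 / 1.2 = 32670 s = 9.074 h.
6.9%/h lost → k = −ln(1 − 0.069) = 0.07150 h⁻¹.
First-order decay: C = 42.78·exp(−k·t) = 42.78·0.5227 = 22.36 mg/L.

22.4 mg/L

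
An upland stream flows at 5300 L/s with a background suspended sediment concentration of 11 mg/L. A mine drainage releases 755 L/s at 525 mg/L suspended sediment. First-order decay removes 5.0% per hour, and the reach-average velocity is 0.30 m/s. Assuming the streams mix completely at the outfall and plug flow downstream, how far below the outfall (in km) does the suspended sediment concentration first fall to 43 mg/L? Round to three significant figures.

After mixing, C = (5300·11.00 + 755.0·525.0) / 6055 = 454700/6055 = 75.09 mg/L.
5.0%/h lost → k = −ln(1 − 0.05) = 0.05129 h⁻¹.
Set 75.09·exp(−k·t) = 43 → t = ln(75.09/43)/k = 39130 s = 10.87 h.
Distance = v·t = 0.30·39130 = 11740 m = 11.74 km.

11.7 km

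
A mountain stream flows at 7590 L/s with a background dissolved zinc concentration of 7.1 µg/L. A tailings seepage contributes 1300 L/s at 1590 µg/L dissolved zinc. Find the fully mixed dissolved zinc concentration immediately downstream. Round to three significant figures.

After mixing, C = (7590·7.100 + 1300·1590) / 8890 = 2121000/8890 = 238.6 µg/L.

239 µg/L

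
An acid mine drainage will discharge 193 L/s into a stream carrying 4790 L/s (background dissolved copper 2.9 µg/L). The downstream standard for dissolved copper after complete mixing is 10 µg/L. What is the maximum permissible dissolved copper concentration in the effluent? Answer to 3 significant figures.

At the limit, (Qr·Cr + Qe·Cₑ)/(Qr + Qe) = 10:
Cₑ = (4983·10 − 4790·2.900) / 193.0 = 186.2 µg/L.

186 µg/L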